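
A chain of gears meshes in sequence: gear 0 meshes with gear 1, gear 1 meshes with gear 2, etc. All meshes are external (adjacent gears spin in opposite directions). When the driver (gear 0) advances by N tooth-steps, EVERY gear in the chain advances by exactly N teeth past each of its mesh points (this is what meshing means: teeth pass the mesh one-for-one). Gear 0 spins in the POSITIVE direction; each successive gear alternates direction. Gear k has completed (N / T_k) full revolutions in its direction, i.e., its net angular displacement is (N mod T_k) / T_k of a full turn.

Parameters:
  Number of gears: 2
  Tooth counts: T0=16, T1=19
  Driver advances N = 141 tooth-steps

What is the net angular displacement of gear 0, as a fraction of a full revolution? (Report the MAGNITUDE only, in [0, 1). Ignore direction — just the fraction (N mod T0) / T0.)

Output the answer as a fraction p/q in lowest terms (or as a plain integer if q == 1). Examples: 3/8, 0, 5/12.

Chain of 2 gears, tooth counts: [16, 19]
  gear 0: T0=16, direction=positive, advance = 141 mod 16 = 13 teeth = 13/16 turn
  gear 1: T1=19, direction=negative, advance = 141 mod 19 = 8 teeth = 8/19 turn
Gear 0: 141 mod 16 = 13
Fraction = 13 / 16 = 13/16 (gcd(13,16)=1) = 13/16

Answer: 13/16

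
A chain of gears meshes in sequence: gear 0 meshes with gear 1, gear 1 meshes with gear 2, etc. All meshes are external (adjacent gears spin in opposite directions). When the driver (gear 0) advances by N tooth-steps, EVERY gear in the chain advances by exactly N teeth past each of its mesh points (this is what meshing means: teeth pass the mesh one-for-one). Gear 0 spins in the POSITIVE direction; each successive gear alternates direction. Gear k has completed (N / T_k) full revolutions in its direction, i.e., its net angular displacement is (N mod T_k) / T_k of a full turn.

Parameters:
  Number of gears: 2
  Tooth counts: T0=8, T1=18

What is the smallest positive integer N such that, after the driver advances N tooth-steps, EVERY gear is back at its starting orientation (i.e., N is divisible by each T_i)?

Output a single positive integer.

Answer: 72

Derivation:
Gear k returns to start when N is a multiple of T_k.
All gears at start simultaneously when N is a common multiple of [8, 18]; the smallest such N is lcm(8, 18).
Start: lcm = T0 = 8
Fold in T1=18: gcd(8, 18) = 2; lcm(8, 18) = 8 * 18 / 2 = 144 / 2 = 72
Full cycle length = 72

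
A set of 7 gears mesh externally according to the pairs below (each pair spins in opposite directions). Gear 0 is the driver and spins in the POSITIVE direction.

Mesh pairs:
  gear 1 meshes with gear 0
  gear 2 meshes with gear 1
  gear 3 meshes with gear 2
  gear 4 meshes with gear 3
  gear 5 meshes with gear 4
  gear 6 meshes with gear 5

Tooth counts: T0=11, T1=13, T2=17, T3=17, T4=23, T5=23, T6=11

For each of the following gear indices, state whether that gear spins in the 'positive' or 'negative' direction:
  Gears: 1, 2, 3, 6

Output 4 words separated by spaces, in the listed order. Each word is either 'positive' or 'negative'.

Answer: negative positive negative positive

Derivation:
Gear 0 (driver): positive (depth 0)
  gear 1: meshes with gear 0 -> depth 1 -> negative (opposite of gear 0)
  gear 2: meshes with gear 1 -> depth 2 -> positive (opposite of gear 1)
  gear 3: meshes with gear 2 -> depth 3 -> negative (opposite of gear 2)
  gear 4: meshes with gear 3 -> depth 4 -> positive (opposite of gear 3)
  gear 5: meshes with gear 4 -> depth 5 -> negative (opposite of gear 4)
  gear 6: meshes with gear 5 -> depth 6 -> positive (opposite of gear 5)
Queried indices 1, 2, 3, 6 -> negative, positive, negative, positive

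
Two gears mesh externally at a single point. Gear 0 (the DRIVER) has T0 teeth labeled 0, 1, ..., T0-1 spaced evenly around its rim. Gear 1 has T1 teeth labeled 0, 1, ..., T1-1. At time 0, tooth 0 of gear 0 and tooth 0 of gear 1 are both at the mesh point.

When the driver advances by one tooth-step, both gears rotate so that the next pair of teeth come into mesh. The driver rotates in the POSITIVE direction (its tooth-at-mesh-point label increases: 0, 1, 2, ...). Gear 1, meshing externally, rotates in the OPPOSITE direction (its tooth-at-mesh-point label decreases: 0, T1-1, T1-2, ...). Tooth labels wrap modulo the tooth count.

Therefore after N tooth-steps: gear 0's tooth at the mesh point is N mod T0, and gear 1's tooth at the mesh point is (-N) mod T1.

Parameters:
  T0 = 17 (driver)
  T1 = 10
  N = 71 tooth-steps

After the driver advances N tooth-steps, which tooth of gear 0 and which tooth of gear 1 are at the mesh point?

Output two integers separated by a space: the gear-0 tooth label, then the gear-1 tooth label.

Answer: 3 9

Derivation:
Gear 0 (driver, T0=17): tooth at mesh = N mod T0
  71 = 4 * 17 + 3, so 71 mod 17 = 3
  gear 0 tooth = 3
Gear 1 (driven, T1=10): tooth at mesh = (-N) mod T1
  71 = 7 * 10 + 1, so 71 mod 10 = 1
  (-71) mod 10 = (-1) mod 10 = 10 - 1 = 9
Mesh after 71 steps: gear-0 tooth 3 meets gear-1 tooth 9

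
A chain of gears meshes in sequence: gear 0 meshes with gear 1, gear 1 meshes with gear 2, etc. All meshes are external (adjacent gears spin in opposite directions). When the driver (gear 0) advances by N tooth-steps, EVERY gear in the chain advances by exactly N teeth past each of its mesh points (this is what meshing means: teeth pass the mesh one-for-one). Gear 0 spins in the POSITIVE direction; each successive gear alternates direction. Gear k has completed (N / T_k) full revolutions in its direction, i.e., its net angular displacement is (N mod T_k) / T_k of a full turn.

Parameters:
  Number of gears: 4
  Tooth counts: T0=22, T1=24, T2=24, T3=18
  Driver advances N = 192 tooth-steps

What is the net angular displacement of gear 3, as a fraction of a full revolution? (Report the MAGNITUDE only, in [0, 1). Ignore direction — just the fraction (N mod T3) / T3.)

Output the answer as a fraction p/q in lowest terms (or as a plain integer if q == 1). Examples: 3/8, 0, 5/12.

Chain of 4 gears, tooth counts: [22, 24, 24, 18]
  gear 0: T0=22, direction=positive, advance = 192 mod 22 = 16 teeth = 16/22 turn
  gear 1: T1=24, direction=negative, advance = 192 mod 24 = 0 teeth = 0/24 turn
  gear 2: T2=24, direction=positive, advance = 192 mod 24 = 0 teeth = 0/24 turn
  gear 3: T3=18, direction=negative, advance = 192 mod 18 = 12 teeth = 12/18 turn
Gear 3: 192 mod 18 = 12
Fraction = 12 / 18 = 2/3 (gcd(12,18)=6) = 2/3

Answer: 2/3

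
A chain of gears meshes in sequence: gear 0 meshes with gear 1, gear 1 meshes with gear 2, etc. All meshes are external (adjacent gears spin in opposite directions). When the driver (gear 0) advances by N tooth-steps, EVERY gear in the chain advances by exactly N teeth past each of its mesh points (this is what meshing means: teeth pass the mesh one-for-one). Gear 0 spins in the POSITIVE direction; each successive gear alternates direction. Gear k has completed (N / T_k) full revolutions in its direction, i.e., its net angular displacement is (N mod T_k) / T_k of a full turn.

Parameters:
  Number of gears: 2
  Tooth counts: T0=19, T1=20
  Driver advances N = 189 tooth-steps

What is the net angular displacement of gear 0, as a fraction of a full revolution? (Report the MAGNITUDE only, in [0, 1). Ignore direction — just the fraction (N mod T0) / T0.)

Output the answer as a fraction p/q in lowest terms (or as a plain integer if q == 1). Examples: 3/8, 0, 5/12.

Answer: 18/19

Derivation:
Chain of 2 gears, tooth counts: [19, 20]
  gear 0: T0=19, direction=positive, advance = 189 mod 19 = 18 teeth = 18/19 turn
  gear 1: T1=20, direction=negative, advance = 189 mod 20 = 9 teeth = 9/20 turn
Gear 0: 189 mod 19 = 18
Fraction = 18 / 19 = 18/19 (gcd(18,19)=1) = 18/19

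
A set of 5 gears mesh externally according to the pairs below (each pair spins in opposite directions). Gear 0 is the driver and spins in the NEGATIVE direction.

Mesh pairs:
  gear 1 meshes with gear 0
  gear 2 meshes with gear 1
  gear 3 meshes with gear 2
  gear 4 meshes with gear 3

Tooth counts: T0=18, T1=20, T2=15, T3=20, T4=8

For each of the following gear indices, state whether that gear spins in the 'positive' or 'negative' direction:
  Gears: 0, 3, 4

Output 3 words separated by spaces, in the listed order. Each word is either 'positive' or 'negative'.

Answer: negative positive negative

Derivation:
Gear 0 (driver): negative (depth 0)
  gear 1: meshes with gear 0 -> depth 1 -> positive (opposite of gear 0)
  gear 2: meshes with gear 1 -> depth 2 -> negative (opposite of gear 1)
  gear 3: meshes with gear 2 -> depth 3 -> positive (opposite of gear 2)
  gear 4: meshes with gear 3 -> depth 4 -> negative (opposite of gear 3)
Queried indices 0, 3, 4 -> negative, positive, negative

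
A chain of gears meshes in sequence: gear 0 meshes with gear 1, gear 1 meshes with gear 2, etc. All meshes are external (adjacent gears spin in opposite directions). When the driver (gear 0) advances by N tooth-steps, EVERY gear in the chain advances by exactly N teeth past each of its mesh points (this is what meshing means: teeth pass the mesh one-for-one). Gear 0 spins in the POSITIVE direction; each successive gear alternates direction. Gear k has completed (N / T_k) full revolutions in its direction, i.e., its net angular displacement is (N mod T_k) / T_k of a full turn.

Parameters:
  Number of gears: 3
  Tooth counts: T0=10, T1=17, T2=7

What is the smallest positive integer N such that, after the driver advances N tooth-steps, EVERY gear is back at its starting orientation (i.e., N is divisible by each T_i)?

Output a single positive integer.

Gear k returns to start when N is a multiple of T_k.
All gears at start simultaneously when N is a common multiple of [10, 17, 7]; the smallest such N is lcm(10, 17, 7).
Start: lcm = T0 = 10
Fold in T1=17: gcd(10, 17) = 1; lcm(10, 17) = 10 * 17 / 1 = 170 / 1 = 170
Fold in T2=7: gcd(170, 7) = 1; lcm(170, 7) = 170 * 7 / 1 = 1190 / 1 = 1190
Full cycle length = 1190

Answer: 1190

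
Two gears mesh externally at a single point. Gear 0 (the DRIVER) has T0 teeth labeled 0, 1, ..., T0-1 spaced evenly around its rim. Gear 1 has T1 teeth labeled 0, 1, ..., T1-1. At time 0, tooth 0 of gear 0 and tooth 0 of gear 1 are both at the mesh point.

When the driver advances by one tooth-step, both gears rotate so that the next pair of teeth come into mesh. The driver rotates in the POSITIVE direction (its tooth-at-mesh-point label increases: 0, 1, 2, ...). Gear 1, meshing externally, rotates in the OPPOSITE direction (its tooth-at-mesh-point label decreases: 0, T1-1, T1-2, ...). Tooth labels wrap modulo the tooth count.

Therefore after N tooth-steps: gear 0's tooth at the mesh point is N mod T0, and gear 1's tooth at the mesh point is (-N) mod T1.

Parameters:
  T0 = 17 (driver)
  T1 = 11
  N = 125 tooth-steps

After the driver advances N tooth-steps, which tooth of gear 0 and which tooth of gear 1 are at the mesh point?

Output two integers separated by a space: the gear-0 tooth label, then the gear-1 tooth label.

Gear 0 (driver, T0=17): tooth at mesh = N mod T0
  125 = 7 * 17 + 6, so 125 mod 17 = 6
  gear 0 tooth = 6
Gear 1 (driven, T1=11): tooth at mesh = (-N) mod T1
  125 = 11 * 11 + 4, so 125 mod 11 = 4
  (-125) mod 11 = (-4) mod 11 = 11 - 4 = 7
Mesh after 125 steps: gear-0 tooth 6 meets gear-1 tooth 7

Answer: 6 7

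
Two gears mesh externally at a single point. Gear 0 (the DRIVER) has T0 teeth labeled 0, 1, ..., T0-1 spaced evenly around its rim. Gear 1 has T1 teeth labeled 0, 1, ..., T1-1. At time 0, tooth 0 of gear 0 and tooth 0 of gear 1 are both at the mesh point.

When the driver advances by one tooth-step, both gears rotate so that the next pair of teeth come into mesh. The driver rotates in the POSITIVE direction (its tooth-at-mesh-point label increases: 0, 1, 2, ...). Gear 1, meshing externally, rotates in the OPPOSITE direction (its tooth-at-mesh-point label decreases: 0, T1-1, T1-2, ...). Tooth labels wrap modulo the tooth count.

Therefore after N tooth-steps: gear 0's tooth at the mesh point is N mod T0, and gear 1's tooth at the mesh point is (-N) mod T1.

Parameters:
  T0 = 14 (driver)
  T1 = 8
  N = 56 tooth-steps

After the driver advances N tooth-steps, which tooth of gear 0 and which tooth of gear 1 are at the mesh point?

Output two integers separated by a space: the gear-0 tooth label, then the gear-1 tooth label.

Gear 0 (driver, T0=14): tooth at mesh = N mod T0
  56 = 4 * 14 + 0, so 56 mod 14 = 0
  gear 0 tooth = 0
Gear 1 (driven, T1=8): tooth at mesh = (-N) mod T1
  56 = 7 * 8 + 0, so 56 mod 8 = 0
  (-56) mod 8 = 0
Mesh after 56 steps: gear-0 tooth 0 meets gear-1 tooth 0

Answer: 0 0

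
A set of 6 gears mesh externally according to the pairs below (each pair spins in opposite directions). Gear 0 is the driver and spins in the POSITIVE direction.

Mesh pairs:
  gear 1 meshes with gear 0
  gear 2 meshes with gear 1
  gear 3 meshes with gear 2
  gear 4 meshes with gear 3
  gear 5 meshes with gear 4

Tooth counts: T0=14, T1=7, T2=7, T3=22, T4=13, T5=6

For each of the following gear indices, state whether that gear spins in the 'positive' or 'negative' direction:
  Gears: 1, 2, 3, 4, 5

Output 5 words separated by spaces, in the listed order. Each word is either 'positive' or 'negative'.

Answer: negative positive negative positive negative

Derivation:
Gear 0 (driver): positive (depth 0)
  gear 1: meshes with gear 0 -> depth 1 -> negative (opposite of gear 0)
  gear 2: meshes with gear 1 -> depth 2 -> positive (opposite of gear 1)
  gear 3: meshes with gear 2 -> depth 3 -> negative (opposite of gear 2)
  gear 4: meshes with gear 3 -> depth 4 -> positive (opposite of gear 3)
  gear 5: meshes with gear 4 -> depth 5 -> negative (opposite of gear 4)
Queried indices 1, 2, 3, 4, 5 -> negative, positive, negative, positive, negative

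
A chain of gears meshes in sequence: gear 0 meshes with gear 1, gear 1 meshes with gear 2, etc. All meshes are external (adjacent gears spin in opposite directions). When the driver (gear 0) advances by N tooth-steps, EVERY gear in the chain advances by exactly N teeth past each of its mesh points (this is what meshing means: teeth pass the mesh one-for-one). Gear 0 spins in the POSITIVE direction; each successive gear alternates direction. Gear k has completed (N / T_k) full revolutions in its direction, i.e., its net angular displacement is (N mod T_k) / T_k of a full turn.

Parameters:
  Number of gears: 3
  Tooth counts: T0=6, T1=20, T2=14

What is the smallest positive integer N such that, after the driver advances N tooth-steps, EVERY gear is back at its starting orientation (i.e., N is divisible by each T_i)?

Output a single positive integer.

Gear k returns to start when N is a multiple of T_k.
All gears at start simultaneously when N is a common multiple of [6, 20, 14]; the smallest such N is lcm(6, 20, 14).
Start: lcm = T0 = 6
Fold in T1=20: gcd(6, 20) = 2; lcm(6, 20) = 6 * 20 / 2 = 120 / 2 = 60
Fold in T2=14: gcd(60, 14) = 2; lcm(60, 14) = 60 * 14 / 2 = 840 / 2 = 420
Full cycle length = 420

Answer: 420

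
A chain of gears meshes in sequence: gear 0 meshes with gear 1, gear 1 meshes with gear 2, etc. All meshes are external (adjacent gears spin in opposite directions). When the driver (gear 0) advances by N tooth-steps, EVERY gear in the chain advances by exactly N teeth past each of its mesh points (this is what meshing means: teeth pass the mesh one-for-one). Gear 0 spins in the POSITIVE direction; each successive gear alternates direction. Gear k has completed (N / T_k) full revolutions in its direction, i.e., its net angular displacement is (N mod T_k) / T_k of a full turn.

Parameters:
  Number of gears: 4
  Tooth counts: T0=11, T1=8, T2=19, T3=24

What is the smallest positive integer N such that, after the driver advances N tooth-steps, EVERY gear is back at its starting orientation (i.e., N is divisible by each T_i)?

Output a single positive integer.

Gear k returns to start when N is a multiple of T_k.
All gears at start simultaneously when N is a common multiple of [11, 8, 19, 24]; the smallest such N is lcm(11, 8, 19, 24).
Start: lcm = T0 = 11
Fold in T1=8: gcd(11, 8) = 1; lcm(11, 8) = 11 * 8 / 1 = 88 / 1 = 88
Fold in T2=19: gcd(88, 19) = 1; lcm(88, 19) = 88 * 19 / 1 = 1672 / 1 = 1672
Fold in T3=24: gcd(1672, 24) = 8; lcm(1672, 24) = 1672 * 24 / 8 = 40128 / 8 = 5016
Full cycle length = 5016

Answer: 5016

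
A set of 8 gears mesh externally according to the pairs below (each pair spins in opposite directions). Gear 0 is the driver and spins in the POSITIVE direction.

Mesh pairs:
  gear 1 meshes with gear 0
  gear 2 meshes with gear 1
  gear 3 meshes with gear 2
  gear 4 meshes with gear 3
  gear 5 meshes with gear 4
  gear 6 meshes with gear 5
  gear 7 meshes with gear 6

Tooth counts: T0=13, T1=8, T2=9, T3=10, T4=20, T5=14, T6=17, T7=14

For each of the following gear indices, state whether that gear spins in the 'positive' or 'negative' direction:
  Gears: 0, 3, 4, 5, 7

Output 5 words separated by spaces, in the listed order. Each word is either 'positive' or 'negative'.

Gear 0 (driver): positive (depth 0)
  gear 1: meshes with gear 0 -> depth 1 -> negative (opposite of gear 0)
  gear 2: meshes with gear 1 -> depth 2 -> positive (opposite of gear 1)
  gear 3: meshes with gear 2 -> depth 3 -> negative (opposite of gear 2)
  gear 4: meshes with gear 3 -> depth 4 -> positive (opposite of gear 3)
  gear 5: meshes with gear 4 -> depth 5 -> negative (opposite of gear 4)
  gear 6: meshes with gear 5 -> depth 6 -> positive (opposite of gear 5)
  gear 7: meshes with gear 6 -> depth 7 -> negative (opposite of gear 6)
Queried indices 0, 3, 4, 5, 7 -> positive, negative, positive, negative, negative

Answer: positive negative positive negative negative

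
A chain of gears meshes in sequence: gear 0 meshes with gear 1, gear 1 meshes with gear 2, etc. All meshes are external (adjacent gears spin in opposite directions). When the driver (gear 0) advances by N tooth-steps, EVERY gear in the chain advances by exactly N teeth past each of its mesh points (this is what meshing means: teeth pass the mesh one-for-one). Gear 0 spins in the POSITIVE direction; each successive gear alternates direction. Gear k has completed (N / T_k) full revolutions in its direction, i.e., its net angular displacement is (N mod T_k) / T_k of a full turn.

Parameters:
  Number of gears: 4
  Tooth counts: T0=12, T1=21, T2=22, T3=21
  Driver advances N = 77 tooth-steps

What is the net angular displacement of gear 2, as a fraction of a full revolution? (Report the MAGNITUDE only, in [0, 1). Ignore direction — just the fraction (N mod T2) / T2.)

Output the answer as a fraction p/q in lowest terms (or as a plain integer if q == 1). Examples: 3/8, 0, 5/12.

Answer: 1/2

Derivation:
Chain of 4 gears, tooth counts: [12, 21, 22, 21]
  gear 0: T0=12, direction=positive, advance = 77 mod 12 = 5 teeth = 5/12 turn
  gear 1: T1=21, direction=negative, advance = 77 mod 21 = 14 teeth = 14/21 turn
  gear 2: T2=22, direction=positive, advance = 77 mod 22 = 11 teeth = 11/22 turn
  gear 3: T3=21, direction=negative, advance = 77 mod 21 = 14 teeth = 14/21 turn
Gear 2: 77 mod 22 = 11
Fraction = 11 / 22 = 1/2 (gcd(11,22)=11) = 1/2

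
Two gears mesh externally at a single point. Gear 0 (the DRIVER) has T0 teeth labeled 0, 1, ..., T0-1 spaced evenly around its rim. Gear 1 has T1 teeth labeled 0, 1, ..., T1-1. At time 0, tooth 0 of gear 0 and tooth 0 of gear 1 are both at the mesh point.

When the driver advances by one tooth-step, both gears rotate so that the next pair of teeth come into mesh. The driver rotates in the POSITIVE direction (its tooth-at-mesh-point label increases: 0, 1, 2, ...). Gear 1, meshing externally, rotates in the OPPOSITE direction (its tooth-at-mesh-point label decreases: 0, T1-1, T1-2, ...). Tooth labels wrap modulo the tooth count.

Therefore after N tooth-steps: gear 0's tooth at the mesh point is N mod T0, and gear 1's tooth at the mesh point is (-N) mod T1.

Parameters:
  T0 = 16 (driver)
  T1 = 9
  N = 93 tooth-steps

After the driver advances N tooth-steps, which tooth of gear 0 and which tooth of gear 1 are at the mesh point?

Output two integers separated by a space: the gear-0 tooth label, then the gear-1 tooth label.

Answer: 13 6

Derivation:
Gear 0 (driver, T0=16): tooth at mesh = N mod T0
  93 = 5 * 16 + 13, so 93 mod 16 = 13
  gear 0 tooth = 13
Gear 1 (driven, T1=9): tooth at mesh = (-N) mod T1
  93 = 10 * 9 + 3, so 93 mod 9 = 3
  (-93) mod 9 = (-3) mod 9 = 9 - 3 = 6
Mesh after 93 steps: gear-0 tooth 13 meets gear-1 tooth 6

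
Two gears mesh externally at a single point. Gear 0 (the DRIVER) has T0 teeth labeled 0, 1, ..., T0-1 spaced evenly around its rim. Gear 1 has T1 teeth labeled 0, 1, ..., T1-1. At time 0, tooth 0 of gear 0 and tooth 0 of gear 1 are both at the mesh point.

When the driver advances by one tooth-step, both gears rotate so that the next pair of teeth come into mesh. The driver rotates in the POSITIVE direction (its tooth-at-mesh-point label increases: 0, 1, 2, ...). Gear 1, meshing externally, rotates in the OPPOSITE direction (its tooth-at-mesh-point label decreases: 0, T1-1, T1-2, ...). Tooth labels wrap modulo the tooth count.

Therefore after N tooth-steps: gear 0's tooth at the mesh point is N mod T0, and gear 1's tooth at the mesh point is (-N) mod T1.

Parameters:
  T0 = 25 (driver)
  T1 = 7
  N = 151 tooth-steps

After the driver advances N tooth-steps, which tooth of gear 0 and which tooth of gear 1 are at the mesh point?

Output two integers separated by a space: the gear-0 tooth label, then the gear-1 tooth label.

Gear 0 (driver, T0=25): tooth at mesh = N mod T0
  151 = 6 * 25 + 1, so 151 mod 25 = 1
  gear 0 tooth = 1
Gear 1 (driven, T1=7): tooth at mesh = (-N) mod T1
  151 = 21 * 7 + 4, so 151 mod 7 = 4
  (-151) mod 7 = (-4) mod 7 = 7 - 4 = 3
Mesh after 151 steps: gear-0 tooth 1 meets gear-1 tooth 3

Answer: 1 3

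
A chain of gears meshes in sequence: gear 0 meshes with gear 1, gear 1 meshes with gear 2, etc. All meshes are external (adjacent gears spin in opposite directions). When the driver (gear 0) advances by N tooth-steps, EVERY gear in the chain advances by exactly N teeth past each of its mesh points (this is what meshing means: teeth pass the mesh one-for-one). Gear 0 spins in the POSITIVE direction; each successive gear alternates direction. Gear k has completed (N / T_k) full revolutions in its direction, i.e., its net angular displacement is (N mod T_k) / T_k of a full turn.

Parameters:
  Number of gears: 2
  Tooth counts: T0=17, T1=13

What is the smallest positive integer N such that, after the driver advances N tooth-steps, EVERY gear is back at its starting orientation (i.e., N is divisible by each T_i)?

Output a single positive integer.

Gear k returns to start when N is a multiple of T_k.
All gears at start simultaneously when N is a common multiple of [17, 13]; the smallest such N is lcm(17, 13).
Start: lcm = T0 = 17
Fold in T1=13: gcd(17, 13) = 1; lcm(17, 13) = 17 * 13 / 1 = 221 / 1 = 221
Full cycle length = 221

Answer: 221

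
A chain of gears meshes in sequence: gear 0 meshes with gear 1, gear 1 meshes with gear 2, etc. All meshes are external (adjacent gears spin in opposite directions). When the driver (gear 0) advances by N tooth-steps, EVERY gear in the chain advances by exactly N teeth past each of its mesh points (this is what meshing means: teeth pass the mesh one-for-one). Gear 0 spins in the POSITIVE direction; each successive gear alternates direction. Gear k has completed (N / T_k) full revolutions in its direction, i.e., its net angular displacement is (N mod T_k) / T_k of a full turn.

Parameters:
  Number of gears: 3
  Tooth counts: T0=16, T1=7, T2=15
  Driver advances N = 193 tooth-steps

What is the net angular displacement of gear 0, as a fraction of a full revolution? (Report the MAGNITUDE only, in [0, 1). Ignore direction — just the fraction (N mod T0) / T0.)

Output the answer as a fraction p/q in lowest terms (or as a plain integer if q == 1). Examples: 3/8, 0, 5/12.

Chain of 3 gears, tooth counts: [16, 7, 15]
  gear 0: T0=16, direction=positive, advance = 193 mod 16 = 1 teeth = 1/16 turn
  gear 1: T1=7, direction=negative, advance = 193 mod 7 = 4 teeth = 4/7 turn
  gear 2: T2=15, direction=positive, advance = 193 mod 15 = 13 teeth = 13/15 turn
Gear 0: 193 mod 16 = 1
Fraction = 1 / 16 = 1/16 (gcd(1,16)=1) = 1/16

Answer: 1/16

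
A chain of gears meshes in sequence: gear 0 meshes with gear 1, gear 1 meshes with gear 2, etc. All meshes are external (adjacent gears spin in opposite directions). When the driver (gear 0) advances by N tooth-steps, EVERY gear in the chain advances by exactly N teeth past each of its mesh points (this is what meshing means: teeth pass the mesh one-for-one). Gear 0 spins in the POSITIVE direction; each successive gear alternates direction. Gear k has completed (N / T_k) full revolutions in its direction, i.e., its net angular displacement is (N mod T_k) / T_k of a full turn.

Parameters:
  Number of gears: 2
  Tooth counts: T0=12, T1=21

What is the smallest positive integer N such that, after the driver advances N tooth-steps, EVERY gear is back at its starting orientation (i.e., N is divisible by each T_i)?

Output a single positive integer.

Gear k returns to start when N is a multiple of T_k.
All gears at start simultaneously when N is a common multiple of [12, 21]; the smallest such N is lcm(12, 21).
Start: lcm = T0 = 12
Fold in T1=21: gcd(12, 21) = 3; lcm(12, 21) = 12 * 21 / 3 = 252 / 3 = 84
Full cycle length = 84

Answer: 84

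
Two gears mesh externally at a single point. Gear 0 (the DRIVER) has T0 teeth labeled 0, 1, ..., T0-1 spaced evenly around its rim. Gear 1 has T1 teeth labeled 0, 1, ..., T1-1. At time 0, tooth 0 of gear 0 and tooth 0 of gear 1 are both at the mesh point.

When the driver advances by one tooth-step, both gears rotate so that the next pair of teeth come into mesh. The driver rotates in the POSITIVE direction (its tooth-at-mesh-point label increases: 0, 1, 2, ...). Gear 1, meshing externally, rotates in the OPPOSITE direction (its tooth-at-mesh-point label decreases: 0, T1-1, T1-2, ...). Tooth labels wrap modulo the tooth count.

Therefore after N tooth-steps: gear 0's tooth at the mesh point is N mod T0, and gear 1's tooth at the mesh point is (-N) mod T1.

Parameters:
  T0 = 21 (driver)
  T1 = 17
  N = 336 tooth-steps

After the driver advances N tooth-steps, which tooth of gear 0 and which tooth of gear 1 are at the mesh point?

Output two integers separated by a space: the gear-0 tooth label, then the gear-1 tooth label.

Gear 0 (driver, T0=21): tooth at mesh = N mod T0
  336 = 16 * 21 + 0, so 336 mod 21 = 0
  gear 0 tooth = 0
Gear 1 (driven, T1=17): tooth at mesh = (-N) mod T1
  336 = 19 * 17 + 13, so 336 mod 17 = 13
  (-336) mod 17 = (-13) mod 17 = 17 - 13 = 4
Mesh after 336 steps: gear-0 tooth 0 meets gear-1 tooth 4

Answer: 0 4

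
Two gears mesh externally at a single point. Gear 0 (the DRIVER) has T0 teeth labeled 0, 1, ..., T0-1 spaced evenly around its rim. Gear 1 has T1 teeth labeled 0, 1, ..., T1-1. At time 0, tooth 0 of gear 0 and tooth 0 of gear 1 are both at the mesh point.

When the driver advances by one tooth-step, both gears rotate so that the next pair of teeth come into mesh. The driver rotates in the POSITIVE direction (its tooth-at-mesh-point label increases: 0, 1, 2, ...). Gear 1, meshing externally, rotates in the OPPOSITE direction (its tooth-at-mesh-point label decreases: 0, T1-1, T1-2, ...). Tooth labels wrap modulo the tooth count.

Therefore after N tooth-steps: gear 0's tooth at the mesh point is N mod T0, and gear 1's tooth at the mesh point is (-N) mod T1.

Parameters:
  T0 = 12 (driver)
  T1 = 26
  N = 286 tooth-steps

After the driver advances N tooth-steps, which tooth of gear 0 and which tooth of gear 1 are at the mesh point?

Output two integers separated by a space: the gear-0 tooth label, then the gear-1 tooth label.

Answer: 10 0

Derivation:
Gear 0 (driver, T0=12): tooth at mesh = N mod T0
  286 = 23 * 12 + 10, so 286 mod 12 = 10
  gear 0 tooth = 10
Gear 1 (driven, T1=26): tooth at mesh = (-N) mod T1
  286 = 11 * 26 + 0, so 286 mod 26 = 0
  (-286) mod 26 = 0
Mesh after 286 steps: gear-0 tooth 10 meets gear-1 tooth 0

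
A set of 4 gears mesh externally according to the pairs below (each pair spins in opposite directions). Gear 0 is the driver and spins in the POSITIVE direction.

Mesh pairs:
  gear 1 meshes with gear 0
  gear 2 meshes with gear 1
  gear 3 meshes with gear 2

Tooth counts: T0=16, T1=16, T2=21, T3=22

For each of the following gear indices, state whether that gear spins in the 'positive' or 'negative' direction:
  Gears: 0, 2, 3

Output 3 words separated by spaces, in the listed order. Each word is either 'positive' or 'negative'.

Answer: positive positive negative

Derivation:
Gear 0 (driver): positive (depth 0)
  gear 1: meshes with gear 0 -> depth 1 -> negative (opposite of gear 0)
  gear 2: meshes with gear 1 -> depth 2 -> positive (opposite of gear 1)
  gear 3: meshes with gear 2 -> depth 3 -> negative (opposite of gear 2)
Queried indices 0, 2, 3 -> positive, positive, negative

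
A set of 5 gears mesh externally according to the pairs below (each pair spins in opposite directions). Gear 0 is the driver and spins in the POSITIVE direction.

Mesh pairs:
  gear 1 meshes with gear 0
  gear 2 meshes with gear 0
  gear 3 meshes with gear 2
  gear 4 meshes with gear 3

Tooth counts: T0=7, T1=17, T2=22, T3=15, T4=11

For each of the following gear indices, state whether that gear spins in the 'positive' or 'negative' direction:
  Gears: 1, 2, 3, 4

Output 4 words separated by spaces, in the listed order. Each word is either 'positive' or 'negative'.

Gear 0 (driver): positive (depth 0)
  gear 1: meshes with gear 0 -> depth 1 -> negative (opposite of gear 0)
  gear 2: meshes with gear 0 -> depth 1 -> negative (opposite of gear 0)
  gear 3: meshes with gear 2 -> depth 2 -> positive (opposite of gear 2)
  gear 4: meshes with gear 3 -> depth 3 -> negative (opposite of gear 3)
Queried indices 1, 2, 3, 4 -> negative, negative, positive, negative

Answer: negative negative positive negative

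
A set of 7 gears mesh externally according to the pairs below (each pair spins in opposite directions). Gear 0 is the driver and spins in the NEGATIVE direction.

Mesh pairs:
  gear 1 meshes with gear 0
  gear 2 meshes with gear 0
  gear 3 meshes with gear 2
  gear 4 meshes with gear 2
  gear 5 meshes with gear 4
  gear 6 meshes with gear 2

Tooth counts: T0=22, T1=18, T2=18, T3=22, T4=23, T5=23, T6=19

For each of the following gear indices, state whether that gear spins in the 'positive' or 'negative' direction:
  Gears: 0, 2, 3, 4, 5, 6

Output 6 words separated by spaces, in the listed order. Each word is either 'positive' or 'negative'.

Answer: negative positive negative negative positive negative

Derivation:
Gear 0 (driver): negative (depth 0)
  gear 1: meshes with gear 0 -> depth 1 -> positive (opposite of gear 0)
  gear 2: meshes with gear 0 -> depth 1 -> positive (opposite of gear 0)
  gear 3: meshes with gear 2 -> depth 2 -> negative (opposite of gear 2)
  gear 4: meshes with gear 2 -> depth 2 -> negative (opposite of gear 2)
  gear 5: meshes with gear 4 -> depth 3 -> positive (opposite of gear 4)
  gear 6: meshes with gear 2 -> depth 2 -> negative (opposite of gear 2)
Queried indices 0, 2, 3, 4, 5, 6 -> negative, positive, negative, negative, positive, negative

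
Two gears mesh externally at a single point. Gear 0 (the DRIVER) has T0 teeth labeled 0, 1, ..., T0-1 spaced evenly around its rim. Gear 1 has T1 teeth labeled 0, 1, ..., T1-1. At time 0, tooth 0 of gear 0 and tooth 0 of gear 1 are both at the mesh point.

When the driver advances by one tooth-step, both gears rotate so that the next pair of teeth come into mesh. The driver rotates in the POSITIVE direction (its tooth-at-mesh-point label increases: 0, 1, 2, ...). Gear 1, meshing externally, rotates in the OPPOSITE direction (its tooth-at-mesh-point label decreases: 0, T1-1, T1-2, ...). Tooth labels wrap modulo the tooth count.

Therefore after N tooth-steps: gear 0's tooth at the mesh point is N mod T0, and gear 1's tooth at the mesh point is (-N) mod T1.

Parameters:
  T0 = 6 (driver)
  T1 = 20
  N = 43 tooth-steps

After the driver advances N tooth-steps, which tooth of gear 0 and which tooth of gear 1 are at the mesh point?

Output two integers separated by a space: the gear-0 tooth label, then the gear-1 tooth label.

Gear 0 (driver, T0=6): tooth at mesh = N mod T0
  43 = 7 * 6 + 1, so 43 mod 6 = 1
  gear 0 tooth = 1
Gear 1 (driven, T1=20): tooth at mesh = (-N) mod T1
  43 = 2 * 20 + 3, so 43 mod 20 = 3
  (-43) mod 20 = (-3) mod 20 = 20 - 3 = 17
Mesh after 43 steps: gear-0 tooth 1 meets gear-1 tooth 17

Answer: 1 17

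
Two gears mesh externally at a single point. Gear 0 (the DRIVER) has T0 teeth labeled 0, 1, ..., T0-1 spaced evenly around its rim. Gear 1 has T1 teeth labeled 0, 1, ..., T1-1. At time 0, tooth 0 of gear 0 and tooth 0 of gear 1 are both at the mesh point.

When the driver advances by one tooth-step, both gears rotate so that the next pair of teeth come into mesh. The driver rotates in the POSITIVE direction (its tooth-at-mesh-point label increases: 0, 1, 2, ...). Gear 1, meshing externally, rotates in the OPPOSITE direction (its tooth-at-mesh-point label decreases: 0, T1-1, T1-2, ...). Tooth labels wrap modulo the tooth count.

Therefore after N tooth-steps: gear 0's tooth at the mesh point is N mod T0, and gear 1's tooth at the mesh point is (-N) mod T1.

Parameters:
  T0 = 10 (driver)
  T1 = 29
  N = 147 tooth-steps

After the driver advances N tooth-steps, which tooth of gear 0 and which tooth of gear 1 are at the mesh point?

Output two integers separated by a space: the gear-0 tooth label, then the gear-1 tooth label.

Answer: 7 27

Derivation:
Gear 0 (driver, T0=10): tooth at mesh = N mod T0
  147 = 14 * 10 + 7, so 147 mod 10 = 7
  gear 0 tooth = 7
Gear 1 (driven, T1=29): tooth at mesh = (-N) mod T1
  147 = 5 * 29 + 2, so 147 mod 29 = 2
  (-147) mod 29 = (-2) mod 29 = 29 - 2 = 27
Mesh after 147 steps: gear-0 tooth 7 meets gear-1 tooth 27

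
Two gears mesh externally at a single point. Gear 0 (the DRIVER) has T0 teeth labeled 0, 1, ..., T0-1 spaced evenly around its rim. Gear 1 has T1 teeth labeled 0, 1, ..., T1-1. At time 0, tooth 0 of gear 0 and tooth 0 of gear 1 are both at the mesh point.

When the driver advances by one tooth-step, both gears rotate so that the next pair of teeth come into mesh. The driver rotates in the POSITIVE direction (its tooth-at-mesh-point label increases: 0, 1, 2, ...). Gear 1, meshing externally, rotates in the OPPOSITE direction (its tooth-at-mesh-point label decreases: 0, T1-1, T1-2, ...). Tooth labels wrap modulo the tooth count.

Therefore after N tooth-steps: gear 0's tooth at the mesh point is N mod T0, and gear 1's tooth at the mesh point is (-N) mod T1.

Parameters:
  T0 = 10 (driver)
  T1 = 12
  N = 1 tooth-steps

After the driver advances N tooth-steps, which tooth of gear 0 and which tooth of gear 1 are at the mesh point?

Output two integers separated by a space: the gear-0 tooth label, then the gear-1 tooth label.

Answer: 1 11

Derivation:
Gear 0 (driver, T0=10): tooth at mesh = N mod T0
  1 = 0 * 10 + 1, so 1 mod 10 = 1
  gear 0 tooth = 1
Gear 1 (driven, T1=12): tooth at mesh = (-N) mod T1
  1 = 0 * 12 + 1, so 1 mod 12 = 1
  (-1) mod 12 = (-1) mod 12 = 12 - 1 = 11
Mesh after 1 steps: gear-0 tooth 1 meets gear-1 tooth 11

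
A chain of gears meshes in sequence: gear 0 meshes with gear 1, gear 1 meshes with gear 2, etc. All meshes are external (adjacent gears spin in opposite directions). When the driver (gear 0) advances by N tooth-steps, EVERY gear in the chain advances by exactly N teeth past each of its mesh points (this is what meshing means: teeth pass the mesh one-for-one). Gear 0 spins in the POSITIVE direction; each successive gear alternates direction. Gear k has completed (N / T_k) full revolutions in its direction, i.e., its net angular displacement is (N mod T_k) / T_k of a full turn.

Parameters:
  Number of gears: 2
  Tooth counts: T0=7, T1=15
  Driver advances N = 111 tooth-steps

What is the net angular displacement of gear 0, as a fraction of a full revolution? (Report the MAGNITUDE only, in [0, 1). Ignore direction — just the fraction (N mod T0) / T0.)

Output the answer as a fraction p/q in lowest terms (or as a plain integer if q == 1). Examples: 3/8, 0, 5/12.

Answer: 6/7

Derivation:
Chain of 2 gears, tooth counts: [7, 15]
  gear 0: T0=7, direction=positive, advance = 111 mod 7 = 6 teeth = 6/7 turn
  gear 1: T1=15, direction=negative, advance = 111 mod 15 = 6 teeth = 6/15 turn
Gear 0: 111 mod 7 = 6
Fraction = 6 / 7 = 6/7 (gcd(6,7)=1) = 6/7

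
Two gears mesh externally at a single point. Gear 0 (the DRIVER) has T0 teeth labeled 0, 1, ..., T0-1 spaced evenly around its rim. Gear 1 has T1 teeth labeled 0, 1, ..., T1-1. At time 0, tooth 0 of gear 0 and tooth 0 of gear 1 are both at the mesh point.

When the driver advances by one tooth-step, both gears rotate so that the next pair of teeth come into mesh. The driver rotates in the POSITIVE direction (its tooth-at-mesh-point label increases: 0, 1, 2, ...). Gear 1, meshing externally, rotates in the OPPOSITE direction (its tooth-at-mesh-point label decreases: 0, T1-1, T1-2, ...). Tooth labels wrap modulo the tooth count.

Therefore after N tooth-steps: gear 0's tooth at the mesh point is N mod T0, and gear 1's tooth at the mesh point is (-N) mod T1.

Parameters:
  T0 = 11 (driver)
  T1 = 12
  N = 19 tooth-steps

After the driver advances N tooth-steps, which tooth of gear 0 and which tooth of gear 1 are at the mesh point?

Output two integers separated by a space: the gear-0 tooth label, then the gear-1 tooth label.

Answer: 8 5

Derivation:
Gear 0 (driver, T0=11): tooth at mesh = N mod T0
  19 = 1 * 11 + 8, so 19 mod 11 = 8
  gear 0 tooth = 8
Gear 1 (driven, T1=12): tooth at mesh = (-N) mod T1
  19 = 1 * 12 + 7, so 19 mod 12 = 7
  (-19) mod 12 = (-7) mod 12 = 12 - 7 = 5
Mesh after 19 steps: gear-0 tooth 8 meets gear-1 tooth 5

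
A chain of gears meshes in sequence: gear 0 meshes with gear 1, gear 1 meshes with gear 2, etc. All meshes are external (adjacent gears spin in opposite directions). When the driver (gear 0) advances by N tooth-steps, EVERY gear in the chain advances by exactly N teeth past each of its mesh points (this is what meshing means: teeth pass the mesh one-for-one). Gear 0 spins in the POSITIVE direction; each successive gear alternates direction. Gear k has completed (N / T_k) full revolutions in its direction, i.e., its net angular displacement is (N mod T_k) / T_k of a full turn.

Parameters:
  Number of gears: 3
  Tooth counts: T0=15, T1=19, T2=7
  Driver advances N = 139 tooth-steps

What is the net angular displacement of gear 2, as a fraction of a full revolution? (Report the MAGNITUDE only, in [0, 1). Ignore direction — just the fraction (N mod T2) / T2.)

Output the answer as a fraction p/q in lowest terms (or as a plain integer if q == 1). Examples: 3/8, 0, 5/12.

Chain of 3 gears, tooth counts: [15, 19, 7]
  gear 0: T0=15, direction=positive, advance = 139 mod 15 = 4 teeth = 4/15 turn
  gear 1: T1=19, direction=negative, advance = 139 mod 19 = 6 teeth = 6/19 turn
  gear 2: T2=7, direction=positive, advance = 139 mod 7 = 6 teeth = 6/7 turn
Gear 2: 139 mod 7 = 6
Fraction = 6 / 7 = 6/7 (gcd(6,7)=1) = 6/7

Answer: 6/7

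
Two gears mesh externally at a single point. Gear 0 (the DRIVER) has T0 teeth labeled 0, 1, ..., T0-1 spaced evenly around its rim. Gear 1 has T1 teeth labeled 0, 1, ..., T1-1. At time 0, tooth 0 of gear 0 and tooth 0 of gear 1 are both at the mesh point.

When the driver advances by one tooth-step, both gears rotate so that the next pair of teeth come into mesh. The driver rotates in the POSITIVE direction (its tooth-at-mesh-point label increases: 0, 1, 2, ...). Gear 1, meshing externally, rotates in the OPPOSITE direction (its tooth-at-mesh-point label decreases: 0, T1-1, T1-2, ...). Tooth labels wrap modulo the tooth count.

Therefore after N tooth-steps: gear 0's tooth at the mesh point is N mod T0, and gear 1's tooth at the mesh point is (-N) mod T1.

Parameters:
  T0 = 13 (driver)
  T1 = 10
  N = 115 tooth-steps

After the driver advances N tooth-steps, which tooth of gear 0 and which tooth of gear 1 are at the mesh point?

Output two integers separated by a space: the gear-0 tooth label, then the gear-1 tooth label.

Gear 0 (driver, T0=13): tooth at mesh = N mod T0
  115 = 8 * 13 + 11, so 115 mod 13 = 11
  gear 0 tooth = 11
Gear 1 (driven, T1=10): tooth at mesh = (-N) mod T1
  115 = 11 * 10 + 5, so 115 mod 10 = 5
  (-115) mod 10 = (-5) mod 10 = 10 - 5 = 5
Mesh after 115 steps: gear-0 tooth 11 meets gear-1 tooth 5

Answer: 11 5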